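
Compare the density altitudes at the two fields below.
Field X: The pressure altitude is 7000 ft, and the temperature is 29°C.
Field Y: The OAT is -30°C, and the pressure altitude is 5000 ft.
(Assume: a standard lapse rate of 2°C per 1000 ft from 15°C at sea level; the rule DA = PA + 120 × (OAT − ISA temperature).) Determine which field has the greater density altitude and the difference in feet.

Field X: ISA temp = 1°C, deviation +28°C, DA = 7000 + 120 × 28 = 10360 ft.
Field Y: ISA temp = 5°C, deviation -35°C, DA = 5000 + 120 × (-35) = 800 ft.
Field X is higher by 10360 − 800 = 9560 ft.

Field X by 9560 ft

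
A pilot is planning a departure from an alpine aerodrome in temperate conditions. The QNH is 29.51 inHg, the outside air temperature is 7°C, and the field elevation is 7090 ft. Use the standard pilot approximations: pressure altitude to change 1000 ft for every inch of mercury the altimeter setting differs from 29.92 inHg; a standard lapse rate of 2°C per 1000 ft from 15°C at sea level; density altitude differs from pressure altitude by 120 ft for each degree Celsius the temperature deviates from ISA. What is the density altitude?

Pressure altitude = 7090 + (29.92 − 29.51) × 1000 = 7090 + (+410) = 7500 ft.
ISA temperature at 7500 ft = 15 − 2 × (7500/1000) = 0°C.
ISA deviation = 7 − 0 = +7°C.
Density altitude = 7500 + 120 × (7) = 8340 ft.

8340 ft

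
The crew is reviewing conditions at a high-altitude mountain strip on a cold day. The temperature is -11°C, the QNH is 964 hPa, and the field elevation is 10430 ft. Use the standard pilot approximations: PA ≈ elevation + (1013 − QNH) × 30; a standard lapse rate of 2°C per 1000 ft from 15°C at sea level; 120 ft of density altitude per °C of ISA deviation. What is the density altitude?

Pressure altitude = 10430 + (1013 − 964) × 30 = 10430 + (+1470) = 11900 ft.
ISA temperature at 11900 ft = 15 − 2 × (11900/1000) = -8.8°C.
ISA deviation = -11 − (-8.8) = -2.2°C.
Density altitude = 11900 + 120 × (-2.2) = 11636 ft.

11636 ft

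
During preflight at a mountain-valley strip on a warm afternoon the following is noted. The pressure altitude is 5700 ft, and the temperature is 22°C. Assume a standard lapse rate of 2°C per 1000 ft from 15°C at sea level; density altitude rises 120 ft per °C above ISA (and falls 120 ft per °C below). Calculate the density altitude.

7908 ft

ISA temperature at 5700 ft = 15 − 2 × (5700/1000) = 3.6°C.
ISA deviation = 22 − 3.6 = +18.4°C.
Density altitude = 5700 + 120 × (18.4) = 5700 + (+2208) = 7908 ft.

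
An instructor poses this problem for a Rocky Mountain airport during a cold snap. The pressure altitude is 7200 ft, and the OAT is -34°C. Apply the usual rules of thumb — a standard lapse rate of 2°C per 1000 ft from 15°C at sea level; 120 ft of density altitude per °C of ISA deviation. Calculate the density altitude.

ISA temperature at 7200 ft = 15 − 2 × (7200/1000) = 0.6°C.
ISA deviation = -34 − 0.6 = -34.6°C.
Density altitude = 7200 + 120 × (-34.6) = 7200 + (-4152) = 3048 ft.

3048 ft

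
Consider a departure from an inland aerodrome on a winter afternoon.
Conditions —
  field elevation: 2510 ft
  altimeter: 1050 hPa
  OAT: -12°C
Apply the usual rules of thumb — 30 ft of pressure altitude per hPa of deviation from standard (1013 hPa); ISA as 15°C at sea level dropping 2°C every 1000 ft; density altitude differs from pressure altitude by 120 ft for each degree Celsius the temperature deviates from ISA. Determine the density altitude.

-1504 ft

Pressure altitude = 2510 + (1013 − 1050) × 30 = 2510 + (-1110) = 1400 ft.
ISA temperature at 1400 ft = 15 − 2 × (1400/1000) = 12.2°C.
ISA deviation = -12 − 12.2 = -24.2°C.
Density altitude = 1400 + 120 × (-24.2) = -1504 ft.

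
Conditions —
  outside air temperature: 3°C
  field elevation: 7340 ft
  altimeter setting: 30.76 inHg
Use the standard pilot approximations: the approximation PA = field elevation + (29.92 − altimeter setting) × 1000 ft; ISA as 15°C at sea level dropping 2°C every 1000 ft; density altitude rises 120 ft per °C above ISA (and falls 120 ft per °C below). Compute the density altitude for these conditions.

6620 ft

Pressure altitude = 7340 + (29.92 − 30.76) × 1000 = 7340 + (-840) = 6500 ft.
ISA temperature at 6500 ft = 15 − 2 × (6500/1000) = 2°C.
ISA deviation = 3 − 2 = +1°C.
Density altitude = 6500 + 120 × (1) = 6620 ft.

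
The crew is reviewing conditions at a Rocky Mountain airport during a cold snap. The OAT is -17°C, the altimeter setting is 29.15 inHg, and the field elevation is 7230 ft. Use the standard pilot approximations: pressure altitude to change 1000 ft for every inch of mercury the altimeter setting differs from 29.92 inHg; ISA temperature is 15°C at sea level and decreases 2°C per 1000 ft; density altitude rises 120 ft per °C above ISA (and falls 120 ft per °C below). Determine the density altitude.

6080 ft

Pressure altitude = 7230 + (29.92 − 29.15) × 1000 = 7230 + (+770) = 8000 ft.
ISA temperature at 8000 ft = 15 − 2 × (8000/1000) = -1°C.
ISA deviation = -17 − (-1) = -16°C.
Density altitude = 8000 + 120 × (-16) = 6080 ft.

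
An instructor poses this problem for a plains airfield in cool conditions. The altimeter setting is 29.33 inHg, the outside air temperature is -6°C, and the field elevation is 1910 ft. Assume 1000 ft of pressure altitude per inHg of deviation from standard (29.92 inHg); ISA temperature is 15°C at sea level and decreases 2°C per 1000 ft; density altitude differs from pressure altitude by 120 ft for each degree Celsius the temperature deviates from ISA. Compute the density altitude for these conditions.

580 ft

Pressure altitude = 1910 + (29.92 − 29.33) × 1000 = 1910 + (+590) = 2500 ft.
ISA temperature at 2500 ft = 15 − 2 × (2500/1000) = 10°C.
ISA deviation = -6 − 10 = -16°C.
Density altitude = 2500 + 120 × (-16) = 580 ft.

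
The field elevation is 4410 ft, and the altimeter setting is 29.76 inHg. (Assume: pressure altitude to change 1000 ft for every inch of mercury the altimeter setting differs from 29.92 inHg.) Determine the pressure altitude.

Pressure correction = (29.92 − 29.76) × 1000 = +160 ft.
Pressure altitude = 4410 + (+160) = 4570 ft.

4570 ft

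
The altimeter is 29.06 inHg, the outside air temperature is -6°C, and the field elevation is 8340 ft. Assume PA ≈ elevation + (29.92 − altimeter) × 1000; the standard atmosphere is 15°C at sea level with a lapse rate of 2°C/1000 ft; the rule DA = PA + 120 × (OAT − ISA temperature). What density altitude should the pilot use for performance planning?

Pressure altitude = 8340 + (29.92 − 29.06) × 1000 = 8340 + (+860) = 9200 ft.
ISA temperature at 9200 ft = 15 − 2 × (9200/1000) = -3.4°C.
ISA deviation = -6 − (-3.4) = -2.6°C.
Density altitude = 9200 + 120 × (-2.6) = 8888 ft.

8888 ft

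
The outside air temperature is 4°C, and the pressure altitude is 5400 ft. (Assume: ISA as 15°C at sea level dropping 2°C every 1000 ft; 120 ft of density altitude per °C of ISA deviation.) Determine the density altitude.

ISA temperature at 5400 ft = 15 − 2 × (5400/1000) = 4.2°C.
ISA deviation = 4 − 4.2 = -0.2°C.
Density altitude = 5400 + 120 × (-0.2) = 5400 + (-24) = 5376 ft.

5376 ft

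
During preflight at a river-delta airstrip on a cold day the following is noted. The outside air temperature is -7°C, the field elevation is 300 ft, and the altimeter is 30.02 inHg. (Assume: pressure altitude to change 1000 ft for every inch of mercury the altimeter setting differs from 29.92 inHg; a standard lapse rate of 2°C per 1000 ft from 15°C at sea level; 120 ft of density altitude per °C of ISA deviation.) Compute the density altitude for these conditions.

-2392 ft

Pressure altitude = 300 + (29.92 − 30.02) × 1000 = 300 + (-100) = 200 ft.
ISA temperature at 200 ft = 15 − 2 × (200/1000) = 14.6°C.
ISA deviation = -7 − 14.6 = -21.6°C.
Density altitude = 200 + 120 × (-21.6) = -2392 ft.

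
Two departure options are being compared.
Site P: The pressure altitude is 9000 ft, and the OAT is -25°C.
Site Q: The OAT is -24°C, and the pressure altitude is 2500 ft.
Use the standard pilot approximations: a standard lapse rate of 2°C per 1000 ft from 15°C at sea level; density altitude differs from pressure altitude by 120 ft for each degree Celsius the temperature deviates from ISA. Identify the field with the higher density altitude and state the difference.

Site P: ISA temp = -3°C, deviation -22°C, DA = 9000 + 120 × (-22) = 6360 ft.
Site Q: ISA temp = 10°C, deviation -34°C, DA = 2500 + 120 × (-34) = -1580 ft.
Site P is higher by 6360 − (-1580) = 7940 ft.

Site P by 7940 ft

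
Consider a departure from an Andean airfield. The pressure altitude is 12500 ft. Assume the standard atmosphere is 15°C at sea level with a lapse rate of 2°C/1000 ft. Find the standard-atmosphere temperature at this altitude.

ISA temperature = 15 − 2 × (12500/1000) = 15 − 25 = -10°C.

-10°C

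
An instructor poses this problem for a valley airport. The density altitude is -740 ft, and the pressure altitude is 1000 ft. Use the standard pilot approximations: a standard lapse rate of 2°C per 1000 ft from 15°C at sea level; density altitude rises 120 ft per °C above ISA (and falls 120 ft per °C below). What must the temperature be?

-1.5°C

Density altitude − pressure altitude = -740 − 1000 = -1740 ft.
At 120 ft/°C that is an ISA deviation of -1740/120 = -14.5°C.
ISA temperature at 1000 ft = 15 − 2 × (1000/1000) = 13°C.
OAT = ISA + deviation = 13 + (-14.5) = -1.5°C.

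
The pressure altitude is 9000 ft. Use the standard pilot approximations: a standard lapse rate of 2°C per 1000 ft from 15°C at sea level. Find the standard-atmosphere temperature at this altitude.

-3°C

ISA temperature = 15 − 2 × (9000/1000) = 15 − 18 = -3°C.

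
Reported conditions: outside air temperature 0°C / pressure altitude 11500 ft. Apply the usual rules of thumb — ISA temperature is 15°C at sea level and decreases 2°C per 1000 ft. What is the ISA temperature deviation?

ISA temperature at 11500 ft = 15 − 2 × (11500/1000) = -8°C.
Deviation = OAT − ISA = 0 − (-8) = +8°C.

ISA+8°C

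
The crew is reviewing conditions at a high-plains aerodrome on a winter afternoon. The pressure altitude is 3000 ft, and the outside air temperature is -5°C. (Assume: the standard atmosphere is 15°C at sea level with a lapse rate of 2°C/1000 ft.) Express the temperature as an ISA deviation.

ISA temperature at 3000 ft = 15 − 2 × (3000/1000) = 9°C.
Deviation = OAT − ISA = -5 − 9 = -14°C.

ISA-14°C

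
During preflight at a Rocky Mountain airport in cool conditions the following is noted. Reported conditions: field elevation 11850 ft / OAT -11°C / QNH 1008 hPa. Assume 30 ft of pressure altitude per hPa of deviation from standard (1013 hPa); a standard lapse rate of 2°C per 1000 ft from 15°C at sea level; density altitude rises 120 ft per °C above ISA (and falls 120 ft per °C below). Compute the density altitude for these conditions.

11760 ft

Pressure altitude = 11850 + (1013 − 1008) × 30 = 11850 + (+150) = 12000 ft.
ISA temperature at 12000 ft = 15 − 2 × (12000/1000) = -9°C.
ISA deviation = -11 − (-9) = -2°C.
Density altitude = 12000 + 120 × (-2) = 11760 ft.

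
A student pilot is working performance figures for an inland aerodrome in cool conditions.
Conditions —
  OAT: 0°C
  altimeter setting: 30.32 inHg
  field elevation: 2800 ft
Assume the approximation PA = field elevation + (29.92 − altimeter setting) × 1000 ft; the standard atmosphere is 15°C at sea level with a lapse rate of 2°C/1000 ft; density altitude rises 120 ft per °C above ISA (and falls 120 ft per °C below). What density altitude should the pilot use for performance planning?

1176 ft

Pressure altitude = 2800 + (29.92 − 30.32) × 1000 = 2800 + (-400) = 2400 ft.
ISA temperature at 2400 ft = 15 − 2 × (2400/1000) = 10.2°C.
ISA deviation = 0 − 10.2 = -10.2°C.
Density altitude = 2400 + 120 × (-10.2) = 1176 ft.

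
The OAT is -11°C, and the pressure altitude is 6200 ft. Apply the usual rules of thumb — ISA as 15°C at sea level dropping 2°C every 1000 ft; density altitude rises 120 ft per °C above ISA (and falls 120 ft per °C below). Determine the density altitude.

4568 ft

ISA temperature at 6200 ft = 15 − 2 × (6200/1000) = 2.6°C.
ISA deviation = -11 − 2.6 = -13.6°C.
Density altitude = 6200 + 120 × (-13.6) = 6200 + (-1632) = 4568 ft.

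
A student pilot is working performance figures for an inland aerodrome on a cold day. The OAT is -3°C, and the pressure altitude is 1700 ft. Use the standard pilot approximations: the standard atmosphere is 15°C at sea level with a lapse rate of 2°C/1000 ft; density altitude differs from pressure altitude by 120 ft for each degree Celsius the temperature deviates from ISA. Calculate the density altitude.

-52 ft

ISA temperature at 1700 ft = 15 − 2 × (1700/1000) = 11.6°C.
ISA deviation = -3 − 11.6 = -14.6°C.
Density altitude = 1700 + 120 × (-14.6) = 1700 + (-1752) = -52 ft.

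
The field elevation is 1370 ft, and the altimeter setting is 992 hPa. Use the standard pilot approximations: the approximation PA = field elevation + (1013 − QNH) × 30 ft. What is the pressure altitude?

2000 ft

Pressure correction = (1013 − 992) × 30 = +630 ft.
Pressure altitude = 1370 + (+630) = 2000 ft.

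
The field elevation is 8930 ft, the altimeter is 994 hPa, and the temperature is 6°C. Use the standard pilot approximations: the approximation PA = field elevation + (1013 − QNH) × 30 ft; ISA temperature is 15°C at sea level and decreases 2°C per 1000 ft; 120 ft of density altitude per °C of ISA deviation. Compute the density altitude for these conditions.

Pressure altitude = 8930 + (1013 − 994) × 30 = 8930 + (+570) = 9500 ft.
ISA temperature at 9500 ft = 15 − 2 × (9500/1000) = -4°C.
ISA deviation = 6 − (-4) = +10°C.
Density altitude = 9500 + 120 × (10) = 10700 ft.

10700 ft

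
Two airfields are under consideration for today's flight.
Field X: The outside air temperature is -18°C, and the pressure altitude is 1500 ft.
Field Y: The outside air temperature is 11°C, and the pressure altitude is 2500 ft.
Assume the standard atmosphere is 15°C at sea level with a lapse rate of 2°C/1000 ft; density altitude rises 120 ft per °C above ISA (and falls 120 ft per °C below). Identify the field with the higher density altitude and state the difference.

Field X: ISA temp = 12°C, deviation -30°C, DA = 1500 + 120 × (-30) = -2100 ft.
Field Y: ISA temp = 10°C, deviation +1°C, DA = 2500 + 120 × 1 = 2620 ft.
Field Y is higher by 2620 − (-2100) = 4720 ft.

Field Y by 4720 ft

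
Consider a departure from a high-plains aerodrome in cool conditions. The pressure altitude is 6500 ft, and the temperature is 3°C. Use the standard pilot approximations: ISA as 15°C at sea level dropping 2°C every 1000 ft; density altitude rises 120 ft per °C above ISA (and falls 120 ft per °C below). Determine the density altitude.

ISA temperature at 6500 ft = 15 − 2 × (6500/1000) = 2°C.
ISA deviation = 3 − 2 = +1°C.
Density altitude = 6500 + 120 × (1) = 6500 + (+120) = 6620 ft.

6620 ft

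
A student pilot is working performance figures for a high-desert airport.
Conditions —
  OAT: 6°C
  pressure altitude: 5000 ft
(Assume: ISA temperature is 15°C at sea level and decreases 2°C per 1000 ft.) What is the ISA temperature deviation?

ISA+1°C

ISA temperature at 5000 ft = 15 − 2 × (5000/1000) = 5°C.
Deviation = OAT − ISA = 6 − 5 = +1°C.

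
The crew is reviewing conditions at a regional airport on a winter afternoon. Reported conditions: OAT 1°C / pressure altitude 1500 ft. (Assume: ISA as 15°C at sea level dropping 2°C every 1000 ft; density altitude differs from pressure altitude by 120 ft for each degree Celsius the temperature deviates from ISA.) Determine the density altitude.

180 ft

ISA temperature at 1500 ft = 15 − 2 × (1500/1000) = 12°C.
ISA deviation = 1 − 12 = -11°C.
Density altitude = 1500 + 120 × (-11) = 1500 + (-1320) = 180 ft.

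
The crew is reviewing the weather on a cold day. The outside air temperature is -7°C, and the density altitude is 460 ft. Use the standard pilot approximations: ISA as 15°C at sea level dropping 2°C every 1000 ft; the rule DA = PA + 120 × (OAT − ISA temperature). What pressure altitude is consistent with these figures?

DA = PA + 120 × (OAT − (15 − 2·PA/1000)) = PA + 120·OAT − 1800 + 0.24·PA = 1.24·PA + 120·OAT − 1800.
So 1.24·PA = 460 − 120 × (-7) + 1800 = 3100.
PA = 3100 / 1.24 = 2500 ft.

2500 ft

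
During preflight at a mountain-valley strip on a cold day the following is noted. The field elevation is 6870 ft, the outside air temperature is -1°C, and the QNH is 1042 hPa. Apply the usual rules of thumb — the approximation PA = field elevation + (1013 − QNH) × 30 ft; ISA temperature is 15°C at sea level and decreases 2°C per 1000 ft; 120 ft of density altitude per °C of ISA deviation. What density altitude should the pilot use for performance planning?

5520 ft

Pressure altitude = 6870 + (1013 − 1042) × 30 = 6870 + (-870) = 6000 ft.
ISA temperature at 6000 ft = 15 − 2 × (6000/1000) = 3°C.
ISA deviation = -1 − 3 = -4°C.
Density altitude = 6000 + 120 × (-4) = 5520 ft.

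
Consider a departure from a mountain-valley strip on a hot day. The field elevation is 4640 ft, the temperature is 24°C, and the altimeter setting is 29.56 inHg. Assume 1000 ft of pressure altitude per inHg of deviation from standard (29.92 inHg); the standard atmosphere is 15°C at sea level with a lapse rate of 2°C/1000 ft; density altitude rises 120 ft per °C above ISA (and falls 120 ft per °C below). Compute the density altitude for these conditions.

Pressure altitude = 4640 + (29.92 − 29.56) × 1000 = 4640 + (+360) = 5000 ft.
ISA temperature at 5000 ft = 15 − 2 × (5000/1000) = 5°C.
ISA deviation = 24 − 5 = +19°C.
Density altitude = 5000 + 120 × (19) = 7280 ft.

7280 ft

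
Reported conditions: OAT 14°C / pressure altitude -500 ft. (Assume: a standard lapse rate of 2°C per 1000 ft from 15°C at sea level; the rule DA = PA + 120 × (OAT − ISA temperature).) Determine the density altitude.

-740 ft

ISA temperature at -500 ft = 15 − 2 × (-500/1000) = 16°C.
ISA deviation = 14 − 16 = -2°C.
Density altitude = -500 + 120 × (-2) = -500 + (-240) = -740 ft.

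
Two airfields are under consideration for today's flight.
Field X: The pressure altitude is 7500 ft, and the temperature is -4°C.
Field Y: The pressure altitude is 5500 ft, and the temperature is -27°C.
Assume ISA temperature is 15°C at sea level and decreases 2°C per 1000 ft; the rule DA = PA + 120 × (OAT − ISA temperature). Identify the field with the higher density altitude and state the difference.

Field X: ISA temp = 0°C, deviation -4°C, DA = 7500 + 120 × (-4) = 7020 ft.
Field Y: ISA temp = 4°C, deviation -31°C, DA = 5500 + 120 × (-31) = 1780 ft.
Field X is higher by 7020 − 1780 = 5240 ft.

Field X by 5240 ft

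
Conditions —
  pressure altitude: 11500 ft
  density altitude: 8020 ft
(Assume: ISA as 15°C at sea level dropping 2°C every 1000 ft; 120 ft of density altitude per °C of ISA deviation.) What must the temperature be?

Density altitude − pressure altitude = 8020 − 11500 = -3480 ft.
At 120 ft/°C that is an ISA deviation of -3480/120 = -29°C.
ISA temperature at 11500 ft = 15 − 2 × (11500/1000) = -8°C.
OAT = ISA + deviation = -8 + (-29) = -37°C.

-37°C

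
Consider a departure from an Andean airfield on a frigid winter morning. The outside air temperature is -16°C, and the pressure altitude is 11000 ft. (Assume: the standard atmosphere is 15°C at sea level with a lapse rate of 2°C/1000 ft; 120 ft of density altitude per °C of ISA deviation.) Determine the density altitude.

ISA temperature at 11000 ft = 15 − 2 × (11000/1000) = -7°C.
ISA deviation = -16 − (-7) = -9°C.
Density altitude = 11000 + 120 × (-9) = 11000 + (-1080) = 9920 ft.

9920 ft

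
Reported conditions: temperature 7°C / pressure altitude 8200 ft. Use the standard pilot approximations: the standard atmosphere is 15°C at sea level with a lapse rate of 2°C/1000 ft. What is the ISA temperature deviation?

ISA temperature at 8200 ft = 15 − 2 × (8200/1000) = -1.4°C.
Deviation = OAT − ISA = 7 − (-1.4) = +8.4°C.

ISA+8.4°C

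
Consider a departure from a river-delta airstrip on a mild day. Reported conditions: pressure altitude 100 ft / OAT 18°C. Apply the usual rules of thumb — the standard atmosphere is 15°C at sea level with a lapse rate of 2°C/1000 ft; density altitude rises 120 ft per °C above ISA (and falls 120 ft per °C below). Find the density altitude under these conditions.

484 ft

ISA temperature at 100 ft = 15 − 2 × (100/1000) = 14.8°C.
ISA deviation = 18 − 14.8 = +3.2°C.
Density altitude = 100 + 120 × (3.2) = 100 + (+384) = 484 ft.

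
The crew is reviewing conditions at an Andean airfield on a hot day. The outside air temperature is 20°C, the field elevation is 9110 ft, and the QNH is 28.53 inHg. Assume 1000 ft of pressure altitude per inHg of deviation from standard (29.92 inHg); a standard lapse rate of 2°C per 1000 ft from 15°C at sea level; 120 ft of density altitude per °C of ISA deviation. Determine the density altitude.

Pressure altitude = 9110 + (29.92 − 28.53) × 1000 = 9110 + (+1390) = 10500 ft.
ISA temperature at 10500 ft = 15 − 2 × (10500/1000) = -6°C.
ISA deviation = 20 − (-6) = +26°C.
Density altitude = 10500 + 120 × (26) = 13620 ft.

13620 ft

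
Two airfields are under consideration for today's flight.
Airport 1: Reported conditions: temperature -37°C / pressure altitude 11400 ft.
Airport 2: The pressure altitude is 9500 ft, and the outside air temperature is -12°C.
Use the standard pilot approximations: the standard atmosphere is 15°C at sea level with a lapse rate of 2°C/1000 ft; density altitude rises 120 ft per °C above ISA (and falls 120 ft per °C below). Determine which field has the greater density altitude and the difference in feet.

Airport 1: ISA temp = -7.8°C, deviation -29.2°C, DA = 11400 + 120 × (-29.2) = 7896 ft.
Airport 2: ISA temp = -4°C, deviation -8°C, DA = 9500 + 120 × (-8) = 8540 ft.
Airport 2 is higher by 8540 − 7896 = 644 ft.

Airport 2 by 644 ft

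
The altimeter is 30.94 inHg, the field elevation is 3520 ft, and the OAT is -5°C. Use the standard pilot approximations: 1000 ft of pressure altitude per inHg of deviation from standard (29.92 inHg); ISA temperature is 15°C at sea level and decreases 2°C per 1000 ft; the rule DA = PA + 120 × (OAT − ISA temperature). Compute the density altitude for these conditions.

700 ft

Pressure altitude = 3520 + (29.92 − 30.94) × 1000 = 3520 + (-1020) = 2500 ft.
ISA temperature at 2500 ft = 15 − 2 × (2500/1000) = 10°C.
ISA deviation = -5 − 10 = -15°C.
Density altitude = 2500 + 120 × (-15) = 700 ft.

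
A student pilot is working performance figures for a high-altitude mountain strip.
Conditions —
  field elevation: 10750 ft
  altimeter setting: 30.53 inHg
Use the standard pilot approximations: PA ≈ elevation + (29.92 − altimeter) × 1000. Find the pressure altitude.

Pressure correction = (29.92 − 30.53) × 1000 = -610 ft.
Pressure altitude = 10750 + (-610) = 10140 ft.

10140 ft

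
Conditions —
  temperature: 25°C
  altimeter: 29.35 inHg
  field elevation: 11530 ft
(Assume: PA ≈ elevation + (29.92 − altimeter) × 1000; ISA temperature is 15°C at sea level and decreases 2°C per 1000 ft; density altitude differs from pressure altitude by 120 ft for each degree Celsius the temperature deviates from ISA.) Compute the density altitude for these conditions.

16204 ft

Pressure altitude = 11530 + (29.92 − 29.35) × 1000 = 11530 + (+570) = 12100 ft.
ISA temperature at 12100 ft = 15 − 2 × (12100/1000) = -9.2°C.
ISA deviation = 25 − (-9.2) = +34.2°C.
Density altitude = 12100 + 120 × (34.2) = 16204 ft.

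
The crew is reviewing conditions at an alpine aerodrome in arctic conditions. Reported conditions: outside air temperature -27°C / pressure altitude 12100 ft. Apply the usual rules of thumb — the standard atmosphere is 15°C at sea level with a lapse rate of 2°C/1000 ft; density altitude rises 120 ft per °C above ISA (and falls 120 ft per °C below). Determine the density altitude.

9964 ft

ISA temperature at 12100 ft = 15 − 2 × (12100/1000) = -9.2°C.
ISA deviation = -27 − (-9.2) = -17.8°C.
Density altitude = 12100 + 120 × (-17.8) = 12100 + (-2136) = 9964 ft.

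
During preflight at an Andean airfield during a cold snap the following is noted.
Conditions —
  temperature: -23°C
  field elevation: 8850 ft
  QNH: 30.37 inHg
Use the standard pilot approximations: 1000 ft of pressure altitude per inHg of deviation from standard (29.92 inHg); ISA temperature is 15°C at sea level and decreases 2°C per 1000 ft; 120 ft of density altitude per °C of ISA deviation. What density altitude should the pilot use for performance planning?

Pressure altitude = 8850 + (29.92 − 30.37) × 1000 = 8850 + (-450) = 8400 ft.
ISA temperature at 8400 ft = 15 − 2 × (8400/1000) = -1.8°C.
ISA deviation = -23 − (-1.8) = -21.2°C.
Density altitude = 8400 + 120 × (-21.2) = 5856 ft.

5856 ft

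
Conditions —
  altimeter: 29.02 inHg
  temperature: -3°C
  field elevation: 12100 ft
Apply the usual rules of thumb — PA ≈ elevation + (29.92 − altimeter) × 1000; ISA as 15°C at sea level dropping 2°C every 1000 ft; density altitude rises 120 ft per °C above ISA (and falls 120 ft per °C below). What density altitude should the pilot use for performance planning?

Pressure altitude = 12100 + (29.92 − 29.02) × 1000 = 12100 + (+900) = 13000 ft.
ISA temperature at 13000 ft = 15 − 2 × (13000/1000) = -11°C.
ISA deviation = -3 − (-11) = +8°C.
Density altitude = 13000 + 120 × (8) = 13960 ft.

13960 ft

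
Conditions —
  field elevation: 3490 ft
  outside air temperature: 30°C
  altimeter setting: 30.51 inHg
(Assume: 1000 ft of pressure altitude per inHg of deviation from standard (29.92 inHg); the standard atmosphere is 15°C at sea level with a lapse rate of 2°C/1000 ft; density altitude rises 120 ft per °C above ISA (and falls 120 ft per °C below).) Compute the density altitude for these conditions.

5396 ft

Pressure altitude = 3490 + (29.92 − 30.51) × 1000 = 3490 + (-590) = 2900 ft.
ISA temperature at 2900 ft = 15 − 2 × (2900/1000) = 9.2°C.
ISA deviation = 30 − 9.2 = +20.8°C.
Density altitude = 2900 + 120 × (20.8) = 5396 ft.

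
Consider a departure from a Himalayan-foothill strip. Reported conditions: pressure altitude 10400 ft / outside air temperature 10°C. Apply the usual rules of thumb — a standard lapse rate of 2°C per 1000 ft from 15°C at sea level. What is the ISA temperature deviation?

ISA temperature at 10400 ft = 15 − 2 × (10400/1000) = -5.8°C.
Deviation = OAT − ISA = 10 − (-5.8) = +15.8°C.

ISA+15.8°C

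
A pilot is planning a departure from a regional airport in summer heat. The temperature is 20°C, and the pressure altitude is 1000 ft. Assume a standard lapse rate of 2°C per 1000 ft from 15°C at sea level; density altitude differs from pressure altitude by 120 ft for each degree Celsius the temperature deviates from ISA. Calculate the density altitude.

ISA temperature at 1000 ft = 15 − 2 × (1000/1000) = 13°C.
ISA deviation = 20 − 13 = +7°C.
Density altitude = 1000 + 120 × (7) = 1000 + (+840) = 1840 ft.

1840 ft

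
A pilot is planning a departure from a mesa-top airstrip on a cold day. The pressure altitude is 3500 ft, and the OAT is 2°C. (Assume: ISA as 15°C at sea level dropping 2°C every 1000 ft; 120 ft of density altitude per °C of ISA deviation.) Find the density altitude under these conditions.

ISA temperature at 3500 ft = 15 − 2 × (3500/1000) = 8°C.
ISA deviation = 2 − 8 = -6°C.
Density altitude = 3500 + 120 × (-6) = 3500 + (-720) = 2780 ft.

2780 ft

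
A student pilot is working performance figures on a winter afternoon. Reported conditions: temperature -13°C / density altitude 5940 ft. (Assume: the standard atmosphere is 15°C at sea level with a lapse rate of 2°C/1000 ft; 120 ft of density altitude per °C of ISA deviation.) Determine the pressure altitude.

DA = PA + 120 × (OAT − (15 − 2·PA/1000)) = PA + 120·OAT − 1800 + 0.24·PA = 1.24·PA + 120·OAT − 1800.
So 1.24·PA = 5940 − 120 × (-13) + 1800 = 9300.
PA = 9300 / 1.24 = 7500 ft.

7500 ft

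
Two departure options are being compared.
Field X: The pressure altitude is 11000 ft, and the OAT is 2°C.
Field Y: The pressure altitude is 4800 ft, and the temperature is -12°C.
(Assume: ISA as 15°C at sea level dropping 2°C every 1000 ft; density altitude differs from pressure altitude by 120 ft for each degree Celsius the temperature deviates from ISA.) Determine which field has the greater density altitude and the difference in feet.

Field X by 9368 ft

Field X: ISA temp = -7°C, deviation +9°C, DA = 11000 + 120 × 9 = 12080 ft.
Field Y: ISA temp = 5.4°C, deviation -17.4°C, DA = 4800 + 120 × (-17.4) = 2712 ft.
Field X is higher by 12080 − 2712 = 9368 ft.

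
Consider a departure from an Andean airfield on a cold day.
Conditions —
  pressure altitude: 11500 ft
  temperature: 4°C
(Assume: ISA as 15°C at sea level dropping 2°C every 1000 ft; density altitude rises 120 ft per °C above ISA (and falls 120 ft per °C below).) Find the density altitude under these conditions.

12940 ft

ISA temperature at 11500 ft = 15 − 2 × (11500/1000) = -8°C.
ISA deviation = 4 − (-8) = +12°C.
Density altitude = 11500 + 120 × (12) = 11500 + (+1440) = 12940 ft.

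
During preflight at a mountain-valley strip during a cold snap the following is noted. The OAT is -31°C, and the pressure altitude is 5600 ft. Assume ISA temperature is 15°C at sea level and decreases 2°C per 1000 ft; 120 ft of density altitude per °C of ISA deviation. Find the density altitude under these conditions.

1424 ft

ISA temperature at 5600 ft = 15 − 2 × (5600/1000) = 3.8°C.
ISA deviation = -31 − 3.8 = -34.8°C.
Density altitude = 5600 + 120 × (-34.8) = 5600 + (-4176) = 1424 ft.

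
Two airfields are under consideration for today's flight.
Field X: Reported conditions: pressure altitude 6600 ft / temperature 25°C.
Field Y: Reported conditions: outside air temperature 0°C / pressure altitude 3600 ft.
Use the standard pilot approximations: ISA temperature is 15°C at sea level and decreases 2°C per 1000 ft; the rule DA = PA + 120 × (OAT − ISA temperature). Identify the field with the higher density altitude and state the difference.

Field X: ISA temp = 1.8°C, deviation +23.2°C, DA = 6600 + 120 × 23.2 = 9384 ft.
Field Y: ISA temp = 7.8°C, deviation -7.8°C, DA = 3600 + 120 × (-7.8) = 2664 ft.
Field X is higher by 9384 − 2664 = 6720 ft.

Field X by 6720 ft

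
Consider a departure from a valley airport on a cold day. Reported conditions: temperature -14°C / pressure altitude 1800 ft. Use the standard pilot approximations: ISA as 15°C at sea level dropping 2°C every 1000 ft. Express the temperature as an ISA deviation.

ISA-25.4°C

ISA temperature at 1800 ft = 15 − 2 × (1800/1000) = 11.4°C.
Deviation = OAT − ISA = -14 − 11.4 = -25.4°C.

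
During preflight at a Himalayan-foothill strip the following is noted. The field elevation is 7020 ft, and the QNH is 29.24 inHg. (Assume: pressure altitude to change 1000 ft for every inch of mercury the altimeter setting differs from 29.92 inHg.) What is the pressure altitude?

7700 ft

Pressure correction = (29.92 − 29.24) × 1000 = +680 ft.
Pressure altitude = 7020 + (+680) = 7700 ft.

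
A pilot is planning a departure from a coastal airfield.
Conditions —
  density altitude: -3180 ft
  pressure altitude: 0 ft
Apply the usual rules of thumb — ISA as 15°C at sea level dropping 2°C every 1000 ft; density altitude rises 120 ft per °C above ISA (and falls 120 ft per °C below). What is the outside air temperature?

-11.5°C

Density altitude − pressure altitude = -3180 − 0 = -3180 ft.
At 120 ft/°C that is an ISA deviation of -3180/120 = -26.5°C.
ISA temperature at 0 ft = 15 − 2 × (0/1000) = 15°C.
OAT = ISA + deviation = 15 + (-26.5) = -11.5°C.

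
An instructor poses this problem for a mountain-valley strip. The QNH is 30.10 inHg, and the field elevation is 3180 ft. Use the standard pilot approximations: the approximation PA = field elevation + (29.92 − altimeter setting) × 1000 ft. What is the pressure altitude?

Pressure correction = (29.92 − 30.10) × 1000 = -180 ft.
Pressure altitude = 3180 + (-180) = 3000 ft.

3000 ft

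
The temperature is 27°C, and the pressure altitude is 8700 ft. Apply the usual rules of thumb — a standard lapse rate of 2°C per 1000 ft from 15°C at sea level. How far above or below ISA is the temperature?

ISA temperature at 8700 ft = 15 − 2 × (8700/1000) = -2.4°C.
Deviation = OAT − ISA = 27 − (-2.4) = +29.4°C.

ISA+29.4°C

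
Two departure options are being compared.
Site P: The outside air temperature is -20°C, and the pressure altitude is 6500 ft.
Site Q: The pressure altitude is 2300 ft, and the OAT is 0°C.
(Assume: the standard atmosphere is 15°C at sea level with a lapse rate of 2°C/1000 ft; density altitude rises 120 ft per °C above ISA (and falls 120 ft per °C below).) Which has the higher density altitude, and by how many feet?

Site P by 2808 ft

Site P: ISA temp = 2°C, deviation -22°C, DA = 6500 + 120 × (-22) = 3860 ft.
Site Q: ISA temp = 10.4°C, deviation -10.4°C, DA = 2300 + 120 × (-10.4) = 1052 ft.
Site P is higher by 3860 − 1052 = 2808 ft.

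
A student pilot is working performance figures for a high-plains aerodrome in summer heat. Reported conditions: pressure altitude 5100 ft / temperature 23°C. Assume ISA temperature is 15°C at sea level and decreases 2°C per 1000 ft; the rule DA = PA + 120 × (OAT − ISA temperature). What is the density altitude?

7284 ft

ISA temperature at 5100 ft = 15 − 2 × (5100/1000) = 4.8°C.
ISA deviation = 23 − 4.8 = +18.2°C.
Density altitude = 5100 + 120 × (18.2) = 5100 + (+2184) = 7284 ft.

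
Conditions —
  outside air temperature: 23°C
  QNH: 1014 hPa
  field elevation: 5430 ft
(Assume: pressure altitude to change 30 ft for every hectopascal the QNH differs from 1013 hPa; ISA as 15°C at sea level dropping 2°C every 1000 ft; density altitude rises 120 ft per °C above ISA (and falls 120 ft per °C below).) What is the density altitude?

7656 ft

Pressure altitude = 5430 + (1013 − 1014) × 30 = 5430 + (-30) = 5400 ft.
ISA temperature at 5400 ft = 15 − 2 × (5400/1000) = 4.2°C.
ISA deviation = 23 − 4.2 = +18.8°C.
Density altitude = 5400 + 120 × (18.8) = 7656 ft.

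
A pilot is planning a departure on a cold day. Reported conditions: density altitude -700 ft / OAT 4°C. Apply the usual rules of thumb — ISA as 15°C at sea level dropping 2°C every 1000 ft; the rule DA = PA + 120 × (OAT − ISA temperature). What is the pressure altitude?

DA = PA + 120 × (OAT − (15 − 2·PA/1000)) = PA + 120·OAT − 1800 + 0.24·PA = 1.24·PA + 120·OAT − 1800.
So 1.24·PA = -700 − 120 × 4 + 1800 = 620.
PA = 620 / 1.24 = 500 ft.

500 ft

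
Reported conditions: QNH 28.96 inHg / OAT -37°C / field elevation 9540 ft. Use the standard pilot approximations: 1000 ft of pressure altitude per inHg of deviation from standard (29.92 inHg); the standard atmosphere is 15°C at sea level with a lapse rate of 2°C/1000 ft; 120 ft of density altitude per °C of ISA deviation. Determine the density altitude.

6780 ft

Pressure altitude = 9540 + (29.92 − 28.96) × 1000 = 9540 + (+960) = 10500 ft.
ISA temperature at 10500 ft = 15 − 2 × (10500/1000) = -6°C.
ISA deviation = -37 − (-6) = -31°C.
Density altitude = 10500 + 120 × (-31) = 6780 ft.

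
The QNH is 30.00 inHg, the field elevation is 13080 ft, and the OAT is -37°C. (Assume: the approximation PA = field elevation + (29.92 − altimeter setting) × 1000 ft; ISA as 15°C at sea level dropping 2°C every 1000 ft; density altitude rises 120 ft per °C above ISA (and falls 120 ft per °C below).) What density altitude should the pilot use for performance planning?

Pressure altitude = 13080 + (29.92 − 30.00) × 1000 = 13080 + (-80) = 13000 ft.
ISA temperature at 13000 ft = 15 − 2 × (13000/1000) = -11°C.
ISA deviation = -37 − (-11) = -26°C.
Density altitude = 13000 + 120 × (-26) = 9880 ft.

9880 ft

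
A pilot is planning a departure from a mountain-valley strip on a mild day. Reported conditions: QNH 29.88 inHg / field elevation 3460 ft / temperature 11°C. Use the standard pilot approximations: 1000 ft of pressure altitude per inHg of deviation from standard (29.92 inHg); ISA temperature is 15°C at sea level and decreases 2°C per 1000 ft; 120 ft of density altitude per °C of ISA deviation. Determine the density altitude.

Pressure altitude = 3460 + (29.92 − 29.88) × 1000 = 3460 + (+40) = 3500 ft.
ISA temperature at 3500 ft = 15 − 2 × (3500/1000) = 8°C.
ISA deviation = 11 − 8 = +3°C.
Density altitude = 3500 + 120 × (3) = 3860 ft.

3860 ft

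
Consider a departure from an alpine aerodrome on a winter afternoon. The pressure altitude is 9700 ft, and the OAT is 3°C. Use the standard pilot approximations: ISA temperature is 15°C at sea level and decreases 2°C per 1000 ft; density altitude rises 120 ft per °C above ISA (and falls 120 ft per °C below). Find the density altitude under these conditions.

ISA temperature at 9700 ft = 15 − 2 × (9700/1000) = -4.4°C.
ISA deviation = 3 − (-4.4) = +7.4°C.
Density altitude = 9700 + 120 × (7.4) = 9700 + (+888) = 10588 ft.

10588 ft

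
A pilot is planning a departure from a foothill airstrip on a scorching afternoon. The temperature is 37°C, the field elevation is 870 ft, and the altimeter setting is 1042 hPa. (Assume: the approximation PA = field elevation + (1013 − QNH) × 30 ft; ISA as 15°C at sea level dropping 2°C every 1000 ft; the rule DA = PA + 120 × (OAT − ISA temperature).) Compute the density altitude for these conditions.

Pressure altitude = 870 + (1013 − 1042) × 30 = 870 + (-870) = 0 ft.
ISA temperature at 0 ft = 15 − 2 × (0/1000) = 15°C.
ISA deviation = 37 − 15 = +22°C.
Density altitude = 0 + 120 × (22) = 2640 ft.

2640 ft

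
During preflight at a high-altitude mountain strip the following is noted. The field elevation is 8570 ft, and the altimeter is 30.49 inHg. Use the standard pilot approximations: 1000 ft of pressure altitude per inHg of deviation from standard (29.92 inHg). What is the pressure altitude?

Pressure correction = (29.92 − 30.49) × 1000 = -570 ft.
Pressure altitude = 8570 + (-570) = 8000 ft.

8000 ft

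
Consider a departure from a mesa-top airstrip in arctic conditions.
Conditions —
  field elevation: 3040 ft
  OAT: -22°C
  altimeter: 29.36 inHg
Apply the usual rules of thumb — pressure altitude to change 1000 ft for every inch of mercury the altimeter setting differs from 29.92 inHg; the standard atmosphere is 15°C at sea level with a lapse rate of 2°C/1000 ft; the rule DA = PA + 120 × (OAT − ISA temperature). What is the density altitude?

Pressure altitude = 3040 + (29.92 − 29.36) × 1000 = 3040 + (+560) = 3600 ft.
ISA temperature at 3600 ft = 15 − 2 × (3600/1000) = 7.8°C.
ISA deviation = -22 − 7.8 = -29.8°C.
Density altitude = 3600 + 120 × (-29.8) = 24 ft.

24 ft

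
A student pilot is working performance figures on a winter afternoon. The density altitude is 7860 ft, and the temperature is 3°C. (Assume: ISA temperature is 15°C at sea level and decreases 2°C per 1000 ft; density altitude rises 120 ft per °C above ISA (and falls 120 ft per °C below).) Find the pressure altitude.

DA = PA + 120 × (OAT − (15 − 2·PA/1000)) = PA + 120·OAT − 1800 + 0.24·PA = 1.24·PA + 120·OAT − 1800.
So 1.24·PA = 7860 − 120 × 3 + 1800 = 9300.
PA = 9300 / 1.24 = 7500 ft.

7500 ft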